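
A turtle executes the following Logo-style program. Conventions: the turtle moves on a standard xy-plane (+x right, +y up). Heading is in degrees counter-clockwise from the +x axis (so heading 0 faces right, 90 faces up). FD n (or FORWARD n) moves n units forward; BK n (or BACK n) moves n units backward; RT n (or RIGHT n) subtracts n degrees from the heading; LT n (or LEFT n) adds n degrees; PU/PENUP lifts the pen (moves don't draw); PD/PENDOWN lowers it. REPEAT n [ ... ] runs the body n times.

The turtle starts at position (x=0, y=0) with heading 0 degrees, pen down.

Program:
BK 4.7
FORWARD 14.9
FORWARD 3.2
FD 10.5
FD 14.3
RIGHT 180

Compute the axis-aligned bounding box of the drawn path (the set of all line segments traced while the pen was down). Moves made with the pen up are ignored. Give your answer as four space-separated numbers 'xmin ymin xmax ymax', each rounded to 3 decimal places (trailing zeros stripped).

Answer: -4.7 0 38.2 0

Derivation:
Executing turtle program step by step:
Start: pos=(0,0), heading=0, pen down
BK 4.7: (0,0) -> (-4.7,0) [heading=0, draw]
FD 14.9: (-4.7,0) -> (10.2,0) [heading=0, draw]
FD 3.2: (10.2,0) -> (13.4,0) [heading=0, draw]
FD 10.5: (13.4,0) -> (23.9,0) [heading=0, draw]
FD 14.3: (23.9,0) -> (38.2,0) [heading=0, draw]
RT 180: heading 0 -> 180
Final: pos=(38.2,0), heading=180, 5 segment(s) drawn

Segment endpoints: x in {-4.7, 0, 10.2, 13.4, 23.9, 38.2}, y in {0}
xmin=-4.7, ymin=0, xmax=38.2, ymax=0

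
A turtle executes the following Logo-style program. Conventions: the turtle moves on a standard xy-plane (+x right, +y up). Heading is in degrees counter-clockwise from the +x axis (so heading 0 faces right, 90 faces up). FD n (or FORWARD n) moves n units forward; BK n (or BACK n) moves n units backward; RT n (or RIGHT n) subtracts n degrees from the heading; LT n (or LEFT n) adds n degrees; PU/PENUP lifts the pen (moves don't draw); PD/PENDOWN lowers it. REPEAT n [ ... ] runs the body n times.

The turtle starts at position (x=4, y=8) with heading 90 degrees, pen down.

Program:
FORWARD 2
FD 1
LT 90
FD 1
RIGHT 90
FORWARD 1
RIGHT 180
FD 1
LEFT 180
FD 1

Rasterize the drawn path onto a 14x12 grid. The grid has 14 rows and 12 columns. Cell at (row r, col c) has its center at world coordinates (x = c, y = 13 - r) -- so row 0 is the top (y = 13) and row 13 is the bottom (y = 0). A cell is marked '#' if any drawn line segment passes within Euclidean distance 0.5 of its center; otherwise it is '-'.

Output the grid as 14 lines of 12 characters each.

Answer: ------------
---#--------
---##-------
----#-------
----#-------
----#-------
------------
------------
------------
------------
------------
------------
------------
------------

Derivation:
Segment 0: (4,8) -> (4,10)
Segment 1: (4,10) -> (4,11)
Segment 2: (4,11) -> (3,11)
Segment 3: (3,11) -> (3,12)
Segment 4: (3,12) -> (3,11)
Segment 5: (3,11) -> (3,12)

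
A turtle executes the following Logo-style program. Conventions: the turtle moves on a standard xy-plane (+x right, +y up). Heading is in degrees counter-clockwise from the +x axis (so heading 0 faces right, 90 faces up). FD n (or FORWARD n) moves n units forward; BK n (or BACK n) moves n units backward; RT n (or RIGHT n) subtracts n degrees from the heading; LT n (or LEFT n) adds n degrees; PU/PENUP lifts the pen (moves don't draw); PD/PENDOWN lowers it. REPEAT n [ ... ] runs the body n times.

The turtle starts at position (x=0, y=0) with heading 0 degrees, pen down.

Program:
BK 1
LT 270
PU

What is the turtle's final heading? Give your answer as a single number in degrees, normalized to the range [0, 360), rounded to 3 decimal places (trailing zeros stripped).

Executing turtle program step by step:
Start: pos=(0,0), heading=0, pen down
BK 1: (0,0) -> (-1,0) [heading=0, draw]
LT 270: heading 0 -> 270
PU: pen up
Final: pos=(-1,0), heading=270, 1 segment(s) drawn

Answer: 270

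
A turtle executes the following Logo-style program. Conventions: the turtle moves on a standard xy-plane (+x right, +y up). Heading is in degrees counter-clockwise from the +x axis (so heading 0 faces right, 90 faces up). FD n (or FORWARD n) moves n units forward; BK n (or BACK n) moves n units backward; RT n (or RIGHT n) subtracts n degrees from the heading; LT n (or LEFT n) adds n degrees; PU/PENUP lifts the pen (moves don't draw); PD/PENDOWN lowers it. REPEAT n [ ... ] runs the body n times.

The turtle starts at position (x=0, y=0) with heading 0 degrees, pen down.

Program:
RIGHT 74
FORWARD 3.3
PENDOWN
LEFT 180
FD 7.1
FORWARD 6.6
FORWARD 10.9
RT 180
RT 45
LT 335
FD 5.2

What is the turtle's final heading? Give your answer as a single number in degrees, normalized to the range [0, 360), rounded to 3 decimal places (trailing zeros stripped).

Answer: 216

Derivation:
Executing turtle program step by step:
Start: pos=(0,0), heading=0, pen down
RT 74: heading 0 -> 286
FD 3.3: (0,0) -> (0.91,-3.172) [heading=286, draw]
PD: pen down
LT 180: heading 286 -> 106
FD 7.1: (0.91,-3.172) -> (-1.047,3.653) [heading=106, draw]
FD 6.6: (-1.047,3.653) -> (-2.867,9.997) [heading=106, draw]
FD 10.9: (-2.867,9.997) -> (-5.871,20.475) [heading=106, draw]
RT 180: heading 106 -> 286
RT 45: heading 286 -> 241
LT 335: heading 241 -> 216
FD 5.2: (-5.871,20.475) -> (-10.078,17.418) [heading=216, draw]
Final: pos=(-10.078,17.418), heading=216, 5 segment(s) drawn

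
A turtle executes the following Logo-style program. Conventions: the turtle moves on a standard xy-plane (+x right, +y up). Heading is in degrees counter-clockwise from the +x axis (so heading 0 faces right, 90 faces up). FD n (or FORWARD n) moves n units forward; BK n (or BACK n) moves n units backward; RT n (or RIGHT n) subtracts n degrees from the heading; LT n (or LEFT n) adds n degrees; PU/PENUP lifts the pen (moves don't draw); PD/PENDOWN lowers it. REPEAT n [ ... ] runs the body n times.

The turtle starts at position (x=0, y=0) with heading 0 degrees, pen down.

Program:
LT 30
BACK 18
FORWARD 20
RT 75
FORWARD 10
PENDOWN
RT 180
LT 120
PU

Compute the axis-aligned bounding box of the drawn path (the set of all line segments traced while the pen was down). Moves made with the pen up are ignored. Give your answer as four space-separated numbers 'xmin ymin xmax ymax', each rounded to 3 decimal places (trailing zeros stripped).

Answer: -15.588 -9 8.803 1

Derivation:
Executing turtle program step by step:
Start: pos=(0,0), heading=0, pen down
LT 30: heading 0 -> 30
BK 18: (0,0) -> (-15.588,-9) [heading=30, draw]
FD 20: (-15.588,-9) -> (1.732,1) [heading=30, draw]
RT 75: heading 30 -> 315
FD 10: (1.732,1) -> (8.803,-6.071) [heading=315, draw]
PD: pen down
RT 180: heading 315 -> 135
LT 120: heading 135 -> 255
PU: pen up
Final: pos=(8.803,-6.071), heading=255, 3 segment(s) drawn

Segment endpoints: x in {-15.588, 0, 1.732, 8.803}, y in {-9, -6.071, 0, 1}
xmin=-15.588, ymin=-9, xmax=8.803, ymax=1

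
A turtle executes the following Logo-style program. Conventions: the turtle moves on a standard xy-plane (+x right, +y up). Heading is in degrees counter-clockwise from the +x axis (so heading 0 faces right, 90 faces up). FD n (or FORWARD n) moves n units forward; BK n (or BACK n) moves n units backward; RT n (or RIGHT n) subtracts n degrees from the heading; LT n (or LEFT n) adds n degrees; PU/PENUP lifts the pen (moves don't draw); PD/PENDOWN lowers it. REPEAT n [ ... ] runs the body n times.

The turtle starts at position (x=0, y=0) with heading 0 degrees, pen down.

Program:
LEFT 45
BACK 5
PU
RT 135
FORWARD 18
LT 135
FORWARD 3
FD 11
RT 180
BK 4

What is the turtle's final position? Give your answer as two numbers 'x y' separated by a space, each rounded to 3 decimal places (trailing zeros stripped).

Executing turtle program step by step:
Start: pos=(0,0), heading=0, pen down
LT 45: heading 0 -> 45
BK 5: (0,0) -> (-3.536,-3.536) [heading=45, draw]
PU: pen up
RT 135: heading 45 -> 270
FD 18: (-3.536,-3.536) -> (-3.536,-21.536) [heading=270, move]
LT 135: heading 270 -> 45
FD 3: (-3.536,-21.536) -> (-1.414,-19.414) [heading=45, move]
FD 11: (-1.414,-19.414) -> (6.364,-11.636) [heading=45, move]
RT 180: heading 45 -> 225
BK 4: (6.364,-11.636) -> (9.192,-8.808) [heading=225, move]
Final: pos=(9.192,-8.808), heading=225, 1 segment(s) drawn

Answer: 9.192 -8.808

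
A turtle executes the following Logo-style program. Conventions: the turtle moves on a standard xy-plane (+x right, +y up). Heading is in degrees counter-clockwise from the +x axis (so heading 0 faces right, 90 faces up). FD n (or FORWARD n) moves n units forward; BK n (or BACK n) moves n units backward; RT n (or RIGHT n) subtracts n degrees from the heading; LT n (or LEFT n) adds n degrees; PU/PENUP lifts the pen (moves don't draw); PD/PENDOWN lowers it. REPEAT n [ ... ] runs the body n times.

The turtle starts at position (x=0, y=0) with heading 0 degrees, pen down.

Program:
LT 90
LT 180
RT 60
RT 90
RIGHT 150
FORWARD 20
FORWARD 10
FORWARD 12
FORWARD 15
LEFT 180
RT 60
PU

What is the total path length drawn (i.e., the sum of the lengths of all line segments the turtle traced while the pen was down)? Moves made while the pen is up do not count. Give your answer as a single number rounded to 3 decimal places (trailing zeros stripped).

Answer: 57

Derivation:
Executing turtle program step by step:
Start: pos=(0,0), heading=0, pen down
LT 90: heading 0 -> 90
LT 180: heading 90 -> 270
RT 60: heading 270 -> 210
RT 90: heading 210 -> 120
RT 150: heading 120 -> 330
FD 20: (0,0) -> (17.321,-10) [heading=330, draw]
FD 10: (17.321,-10) -> (25.981,-15) [heading=330, draw]
FD 12: (25.981,-15) -> (36.373,-21) [heading=330, draw]
FD 15: (36.373,-21) -> (49.363,-28.5) [heading=330, draw]
LT 180: heading 330 -> 150
RT 60: heading 150 -> 90
PU: pen up
Final: pos=(49.363,-28.5), heading=90, 4 segment(s) drawn

Segment lengths:
  seg 1: (0,0) -> (17.321,-10), length = 20
  seg 2: (17.321,-10) -> (25.981,-15), length = 10
  seg 3: (25.981,-15) -> (36.373,-21), length = 12
  seg 4: (36.373,-21) -> (49.363,-28.5), length = 15
Total = 57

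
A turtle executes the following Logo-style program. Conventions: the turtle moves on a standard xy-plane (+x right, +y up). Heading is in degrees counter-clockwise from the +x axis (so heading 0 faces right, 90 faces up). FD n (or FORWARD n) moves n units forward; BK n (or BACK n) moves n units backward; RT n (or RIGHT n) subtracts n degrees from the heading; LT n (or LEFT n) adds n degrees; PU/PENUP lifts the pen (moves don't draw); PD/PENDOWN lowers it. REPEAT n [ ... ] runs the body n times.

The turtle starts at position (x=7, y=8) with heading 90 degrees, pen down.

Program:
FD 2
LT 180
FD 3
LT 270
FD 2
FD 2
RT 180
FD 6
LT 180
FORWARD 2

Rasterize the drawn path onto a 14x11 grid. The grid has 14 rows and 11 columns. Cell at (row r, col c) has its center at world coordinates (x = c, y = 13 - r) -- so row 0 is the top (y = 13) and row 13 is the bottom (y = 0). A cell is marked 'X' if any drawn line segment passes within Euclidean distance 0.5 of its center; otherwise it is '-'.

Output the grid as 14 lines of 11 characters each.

Segment 0: (7,8) -> (7,10)
Segment 1: (7,10) -> (7,7)
Segment 2: (7,7) -> (5,7)
Segment 3: (5,7) -> (3,7)
Segment 4: (3,7) -> (9,7)
Segment 5: (9,7) -> (7,7)

Answer: -----------
-----------
-----------
-------X---
-------X---
-------X---
---XXXXXXX-
-----------
-----------
-----------
-----------
-----------
-----------
-----------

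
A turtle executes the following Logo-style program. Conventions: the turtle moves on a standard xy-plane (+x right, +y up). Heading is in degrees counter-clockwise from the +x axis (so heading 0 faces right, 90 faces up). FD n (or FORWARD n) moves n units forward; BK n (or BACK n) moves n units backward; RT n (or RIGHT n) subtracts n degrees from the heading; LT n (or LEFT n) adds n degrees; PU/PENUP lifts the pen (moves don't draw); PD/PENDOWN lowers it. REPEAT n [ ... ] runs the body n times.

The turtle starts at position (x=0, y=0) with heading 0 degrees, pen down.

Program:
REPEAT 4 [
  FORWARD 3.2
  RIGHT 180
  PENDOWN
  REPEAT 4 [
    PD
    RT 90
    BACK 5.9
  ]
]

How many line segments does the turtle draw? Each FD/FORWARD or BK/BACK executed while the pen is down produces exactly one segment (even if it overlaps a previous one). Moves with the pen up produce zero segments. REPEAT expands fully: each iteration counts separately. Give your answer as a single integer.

Answer: 20

Derivation:
Executing turtle program step by step:
Start: pos=(0,0), heading=0, pen down
REPEAT 4 [
  -- iteration 1/4 --
  FD 3.2: (0,0) -> (3.2,0) [heading=0, draw]
  RT 180: heading 0 -> 180
  PD: pen down
  REPEAT 4 [
    -- iteration 1/4 --
    PD: pen down
    RT 90: heading 180 -> 90
    BK 5.9: (3.2,0) -> (3.2,-5.9) [heading=90, draw]
    -- iteration 2/4 --
    PD: pen down
    RT 90: heading 90 -> 0
    BK 5.9: (3.2,-5.9) -> (-2.7,-5.9) [heading=0, draw]
    -- iteration 3/4 --
    PD: pen down
    RT 90: heading 0 -> 270
    BK 5.9: (-2.7,-5.9) -> (-2.7,0) [heading=270, draw]
    -- iteration 4/4 --
    PD: pen down
    RT 90: heading 270 -> 180
    BK 5.9: (-2.7,0) -> (3.2,0) [heading=180, draw]
  ]
  -- iteration 2/4 --
  FD 3.2: (3.2,0) -> (0,0) [heading=180, draw]
  RT 180: heading 180 -> 0
  PD: pen down
  REPEAT 4 [
    -- iteration 1/4 --
    PD: pen down
    RT 90: heading 0 -> 270
    BK 5.9: (0,0) -> (0,5.9) [heading=270, draw]
    -- iteration 2/4 --
    PD: pen down
    RT 90: heading 270 -> 180
    BK 5.9: (0,5.9) -> (5.9,5.9) [heading=180, draw]
    -- iteration 3/4 --
    PD: pen down
    RT 90: heading 180 -> 90
    BK 5.9: (5.9,5.9) -> (5.9,0) [heading=90, draw]
    -- iteration 4/4 --
    PD: pen down
    RT 90: heading 90 -> 0
    BK 5.9: (5.9,0) -> (0,0) [heading=0, draw]
  ]
  -- iteration 3/4 --
  FD 3.2: (0,0) -> (3.2,0) [heading=0, draw]
  RT 180: heading 0 -> 180
  PD: pen down
  REPEAT 4 [
    -- iteration 1/4 --
    PD: pen down
    RT 90: heading 180 -> 90
    BK 5.9: (3.2,0) -> (3.2,-5.9) [heading=90, draw]
    -- iteration 2/4 --
    PD: pen down
    RT 90: heading 90 -> 0
    BK 5.9: (3.2,-5.9) -> (-2.7,-5.9) [heading=0, draw]
    -- iteration 3/4 --
    PD: pen down
    RT 90: heading 0 -> 270
    BK 5.9: (-2.7,-5.9) -> (-2.7,0) [heading=270, draw]
    -- iteration 4/4 --
    PD: pen down
    RT 90: heading 270 -> 180
    BK 5.9: (-2.7,0) -> (3.2,0) [heading=180, draw]
  ]
  -- iteration 4/4 --
  FD 3.2: (3.2,0) -> (0,0) [heading=180, draw]
  RT 180: heading 180 -> 0
  PD: pen down
  REPEAT 4 [
    -- iteration 1/4 --
    PD: pen down
    RT 90: heading 0 -> 270
    BK 5.9: (0,0) -> (0,5.9) [heading=270, draw]
    -- iteration 2/4 --
    PD: pen down
    RT 90: heading 270 -> 180
    BK 5.9: (0,5.9) -> (5.9,5.9) [heading=180, draw]
    -- iteration 3/4 --
    PD: pen down
    RT 90: heading 180 -> 90
    BK 5.9: (5.9,5.9) -> (5.9,0) [heading=90, draw]
    -- iteration 4/4 --
    PD: pen down
    RT 90: heading 90 -> 0
    BK 5.9: (5.9,0) -> (0,0) [heading=0, draw]
  ]
]
Final: pos=(0,0), heading=0, 20 segment(s) drawn
Segments drawn: 20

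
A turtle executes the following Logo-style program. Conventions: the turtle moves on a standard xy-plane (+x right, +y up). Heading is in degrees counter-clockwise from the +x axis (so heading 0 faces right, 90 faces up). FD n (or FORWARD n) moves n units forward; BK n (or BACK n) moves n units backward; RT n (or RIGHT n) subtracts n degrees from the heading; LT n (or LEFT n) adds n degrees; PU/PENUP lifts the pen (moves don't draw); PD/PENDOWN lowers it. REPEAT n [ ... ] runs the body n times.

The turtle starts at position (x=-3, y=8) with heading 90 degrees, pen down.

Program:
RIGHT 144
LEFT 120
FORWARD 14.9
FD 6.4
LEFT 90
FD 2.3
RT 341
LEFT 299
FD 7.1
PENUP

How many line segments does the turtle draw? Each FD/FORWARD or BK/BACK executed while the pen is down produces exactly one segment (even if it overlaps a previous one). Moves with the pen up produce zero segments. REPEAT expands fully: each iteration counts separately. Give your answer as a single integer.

Executing turtle program step by step:
Start: pos=(-3,8), heading=90, pen down
RT 144: heading 90 -> 306
LT 120: heading 306 -> 66
FD 14.9: (-3,8) -> (3.06,21.612) [heading=66, draw]
FD 6.4: (3.06,21.612) -> (5.663,27.459) [heading=66, draw]
LT 90: heading 66 -> 156
FD 2.3: (5.663,27.459) -> (3.562,28.394) [heading=156, draw]
RT 341: heading 156 -> 175
LT 299: heading 175 -> 114
FD 7.1: (3.562,28.394) -> (0.675,34.88) [heading=114, draw]
PU: pen up
Final: pos=(0.675,34.88), heading=114, 4 segment(s) drawn
Segments drawn: 4

Answer: 4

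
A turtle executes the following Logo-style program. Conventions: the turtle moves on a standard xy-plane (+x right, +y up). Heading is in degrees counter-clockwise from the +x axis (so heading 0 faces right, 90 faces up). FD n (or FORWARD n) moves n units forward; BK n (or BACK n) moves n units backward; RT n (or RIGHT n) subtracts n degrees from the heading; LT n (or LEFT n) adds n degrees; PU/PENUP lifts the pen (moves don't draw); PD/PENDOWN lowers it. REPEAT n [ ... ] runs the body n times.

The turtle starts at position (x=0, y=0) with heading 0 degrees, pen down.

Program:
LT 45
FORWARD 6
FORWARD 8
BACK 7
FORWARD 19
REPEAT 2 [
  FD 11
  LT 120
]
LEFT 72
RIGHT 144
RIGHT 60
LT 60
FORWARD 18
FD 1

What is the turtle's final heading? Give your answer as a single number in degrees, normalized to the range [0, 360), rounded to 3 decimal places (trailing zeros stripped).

Answer: 213

Derivation:
Executing turtle program step by step:
Start: pos=(0,0), heading=0, pen down
LT 45: heading 0 -> 45
FD 6: (0,0) -> (4.243,4.243) [heading=45, draw]
FD 8: (4.243,4.243) -> (9.899,9.899) [heading=45, draw]
BK 7: (9.899,9.899) -> (4.95,4.95) [heading=45, draw]
FD 19: (4.95,4.95) -> (18.385,18.385) [heading=45, draw]
REPEAT 2 [
  -- iteration 1/2 --
  FD 11: (18.385,18.385) -> (26.163,26.163) [heading=45, draw]
  LT 120: heading 45 -> 165
  -- iteration 2/2 --
  FD 11: (26.163,26.163) -> (15.538,29.01) [heading=165, draw]
  LT 120: heading 165 -> 285
]
LT 72: heading 285 -> 357
RT 144: heading 357 -> 213
RT 60: heading 213 -> 153
LT 60: heading 153 -> 213
FD 18: (15.538,29.01) -> (0.442,19.206) [heading=213, draw]
FD 1: (0.442,19.206) -> (-0.397,18.662) [heading=213, draw]
Final: pos=(-0.397,18.662), heading=213, 8 segment(s) drawn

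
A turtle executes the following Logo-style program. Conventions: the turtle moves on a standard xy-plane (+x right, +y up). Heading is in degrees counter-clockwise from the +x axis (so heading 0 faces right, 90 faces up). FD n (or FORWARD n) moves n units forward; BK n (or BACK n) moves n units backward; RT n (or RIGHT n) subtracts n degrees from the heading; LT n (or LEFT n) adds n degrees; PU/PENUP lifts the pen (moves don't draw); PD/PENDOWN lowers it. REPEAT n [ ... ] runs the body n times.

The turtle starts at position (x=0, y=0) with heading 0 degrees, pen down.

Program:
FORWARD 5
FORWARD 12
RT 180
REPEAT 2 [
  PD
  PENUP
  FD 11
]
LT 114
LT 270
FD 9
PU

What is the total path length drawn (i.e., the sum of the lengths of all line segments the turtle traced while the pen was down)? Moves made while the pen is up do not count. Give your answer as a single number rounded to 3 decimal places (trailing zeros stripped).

Answer: 17

Derivation:
Executing turtle program step by step:
Start: pos=(0,0), heading=0, pen down
FD 5: (0,0) -> (5,0) [heading=0, draw]
FD 12: (5,0) -> (17,0) [heading=0, draw]
RT 180: heading 0 -> 180
REPEAT 2 [
  -- iteration 1/2 --
  PD: pen down
  PU: pen up
  FD 11: (17,0) -> (6,0) [heading=180, move]
  -- iteration 2/2 --
  PD: pen down
  PU: pen up
  FD 11: (6,0) -> (-5,0) [heading=180, move]
]
LT 114: heading 180 -> 294
LT 270: heading 294 -> 204
FD 9: (-5,0) -> (-13.222,-3.661) [heading=204, move]
PU: pen up
Final: pos=(-13.222,-3.661), heading=204, 2 segment(s) drawn

Segment lengths:
  seg 1: (0,0) -> (5,0), length = 5
  seg 2: (5,0) -> (17,0), length = 12
Total = 17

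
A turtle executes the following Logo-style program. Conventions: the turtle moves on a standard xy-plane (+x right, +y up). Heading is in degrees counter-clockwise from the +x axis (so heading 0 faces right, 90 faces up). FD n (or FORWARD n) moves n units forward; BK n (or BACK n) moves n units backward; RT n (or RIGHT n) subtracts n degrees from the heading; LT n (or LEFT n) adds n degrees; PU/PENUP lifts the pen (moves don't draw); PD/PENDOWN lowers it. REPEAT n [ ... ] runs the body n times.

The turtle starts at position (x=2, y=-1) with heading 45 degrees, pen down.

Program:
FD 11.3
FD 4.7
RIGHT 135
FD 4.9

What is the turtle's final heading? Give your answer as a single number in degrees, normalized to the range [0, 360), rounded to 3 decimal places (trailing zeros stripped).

Answer: 270

Derivation:
Executing turtle program step by step:
Start: pos=(2,-1), heading=45, pen down
FD 11.3: (2,-1) -> (9.99,6.99) [heading=45, draw]
FD 4.7: (9.99,6.99) -> (13.314,10.314) [heading=45, draw]
RT 135: heading 45 -> 270
FD 4.9: (13.314,10.314) -> (13.314,5.414) [heading=270, draw]
Final: pos=(13.314,5.414), heading=270, 3 segment(s) drawn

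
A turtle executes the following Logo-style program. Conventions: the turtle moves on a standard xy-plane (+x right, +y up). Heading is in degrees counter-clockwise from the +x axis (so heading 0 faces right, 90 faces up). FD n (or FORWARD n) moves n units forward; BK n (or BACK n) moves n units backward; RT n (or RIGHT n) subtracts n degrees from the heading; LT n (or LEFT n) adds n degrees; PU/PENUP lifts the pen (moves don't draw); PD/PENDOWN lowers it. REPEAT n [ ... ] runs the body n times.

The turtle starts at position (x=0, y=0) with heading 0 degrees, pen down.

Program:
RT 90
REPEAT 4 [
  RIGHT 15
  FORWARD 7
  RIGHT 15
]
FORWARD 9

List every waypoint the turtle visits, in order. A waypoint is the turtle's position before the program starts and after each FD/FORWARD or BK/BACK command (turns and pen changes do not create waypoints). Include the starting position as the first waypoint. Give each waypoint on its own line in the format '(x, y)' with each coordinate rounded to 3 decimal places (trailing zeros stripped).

Answer: (0, 0)
(-1.812, -6.761)
(-6.761, -11.711)
(-13.523, -13.523)
(-20.284, -11.711)
(-28.079, -7.211)

Derivation:
Executing turtle program step by step:
Start: pos=(0,0), heading=0, pen down
RT 90: heading 0 -> 270
REPEAT 4 [
  -- iteration 1/4 --
  RT 15: heading 270 -> 255
  FD 7: (0,0) -> (-1.812,-6.761) [heading=255, draw]
  RT 15: heading 255 -> 240
  -- iteration 2/4 --
  RT 15: heading 240 -> 225
  FD 7: (-1.812,-6.761) -> (-6.761,-11.711) [heading=225, draw]
  RT 15: heading 225 -> 210
  -- iteration 3/4 --
  RT 15: heading 210 -> 195
  FD 7: (-6.761,-11.711) -> (-13.523,-13.523) [heading=195, draw]
  RT 15: heading 195 -> 180
  -- iteration 4/4 --
  RT 15: heading 180 -> 165
  FD 7: (-13.523,-13.523) -> (-20.284,-11.711) [heading=165, draw]
  RT 15: heading 165 -> 150
]
FD 9: (-20.284,-11.711) -> (-28.079,-7.211) [heading=150, draw]
Final: pos=(-28.079,-7.211), heading=150, 5 segment(s) drawn
Waypoints (6 total):
(0, 0)
(-1.812, -6.761)
(-6.761, -11.711)
(-13.523, -13.523)
(-20.284, -11.711)
(-28.079, -7.211)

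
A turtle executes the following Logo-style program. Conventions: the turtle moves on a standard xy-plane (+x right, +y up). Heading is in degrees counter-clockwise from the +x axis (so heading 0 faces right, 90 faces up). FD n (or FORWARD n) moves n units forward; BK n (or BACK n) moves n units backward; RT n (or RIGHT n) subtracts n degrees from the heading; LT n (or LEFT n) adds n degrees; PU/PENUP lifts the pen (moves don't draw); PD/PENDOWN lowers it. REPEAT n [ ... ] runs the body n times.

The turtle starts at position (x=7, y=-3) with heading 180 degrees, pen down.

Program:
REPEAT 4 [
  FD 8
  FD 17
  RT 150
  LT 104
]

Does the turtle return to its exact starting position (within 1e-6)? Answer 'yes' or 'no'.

Executing turtle program step by step:
Start: pos=(7,-3), heading=180, pen down
REPEAT 4 [
  -- iteration 1/4 --
  FD 8: (7,-3) -> (-1,-3) [heading=180, draw]
  FD 17: (-1,-3) -> (-18,-3) [heading=180, draw]
  RT 150: heading 180 -> 30
  LT 104: heading 30 -> 134
  -- iteration 2/4 --
  FD 8: (-18,-3) -> (-23.557,2.755) [heading=134, draw]
  FD 17: (-23.557,2.755) -> (-35.366,14.983) [heading=134, draw]
  RT 150: heading 134 -> 344
  LT 104: heading 344 -> 88
  -- iteration 3/4 --
  FD 8: (-35.366,14.983) -> (-35.087,22.979) [heading=88, draw]
  FD 17: (-35.087,22.979) -> (-34.494,39.968) [heading=88, draw]
  RT 150: heading 88 -> 298
  LT 104: heading 298 -> 42
  -- iteration 4/4 --
  FD 8: (-34.494,39.968) -> (-28.549,45.321) [heading=42, draw]
  FD 17: (-28.549,45.321) -> (-15.915,56.697) [heading=42, draw]
  RT 150: heading 42 -> 252
  LT 104: heading 252 -> 356
]
Final: pos=(-15.915,56.697), heading=356, 8 segment(s) drawn

Start position: (7, -3)
Final position: (-15.915, 56.697)
Distance = 63.944; >= 1e-6 -> NOT closed

Answer: no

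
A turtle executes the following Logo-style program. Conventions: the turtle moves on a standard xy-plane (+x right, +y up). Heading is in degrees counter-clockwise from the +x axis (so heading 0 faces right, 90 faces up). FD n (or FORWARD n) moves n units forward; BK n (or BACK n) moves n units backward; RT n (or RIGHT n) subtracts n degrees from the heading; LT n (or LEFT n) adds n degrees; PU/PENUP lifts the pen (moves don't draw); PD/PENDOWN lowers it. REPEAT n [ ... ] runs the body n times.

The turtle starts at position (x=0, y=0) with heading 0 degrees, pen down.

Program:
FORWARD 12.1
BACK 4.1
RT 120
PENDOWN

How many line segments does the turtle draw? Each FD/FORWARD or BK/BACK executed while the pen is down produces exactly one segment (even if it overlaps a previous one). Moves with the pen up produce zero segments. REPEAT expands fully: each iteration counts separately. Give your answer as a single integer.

Executing turtle program step by step:
Start: pos=(0,0), heading=0, pen down
FD 12.1: (0,0) -> (12.1,0) [heading=0, draw]
BK 4.1: (12.1,0) -> (8,0) [heading=0, draw]
RT 120: heading 0 -> 240
PD: pen down
Final: pos=(8,0), heading=240, 2 segment(s) drawn
Segments drawn: 2

Answer: 2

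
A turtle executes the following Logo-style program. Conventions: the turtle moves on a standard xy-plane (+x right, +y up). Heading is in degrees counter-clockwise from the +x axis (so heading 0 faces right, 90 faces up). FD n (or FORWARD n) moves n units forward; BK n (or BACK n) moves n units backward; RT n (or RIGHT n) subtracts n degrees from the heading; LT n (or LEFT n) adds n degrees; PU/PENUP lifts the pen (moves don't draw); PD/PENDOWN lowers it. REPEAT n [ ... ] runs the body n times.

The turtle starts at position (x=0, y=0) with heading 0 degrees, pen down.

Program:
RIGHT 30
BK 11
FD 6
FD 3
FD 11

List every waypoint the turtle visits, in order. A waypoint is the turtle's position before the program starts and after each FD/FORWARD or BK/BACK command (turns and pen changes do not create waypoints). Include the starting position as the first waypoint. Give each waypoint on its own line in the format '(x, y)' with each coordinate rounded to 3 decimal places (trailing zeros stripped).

Answer: (0, 0)
(-9.526, 5.5)
(-4.33, 2.5)
(-1.732, 1)
(7.794, -4.5)

Derivation:
Executing turtle program step by step:
Start: pos=(0,0), heading=0, pen down
RT 30: heading 0 -> 330
BK 11: (0,0) -> (-9.526,5.5) [heading=330, draw]
FD 6: (-9.526,5.5) -> (-4.33,2.5) [heading=330, draw]
FD 3: (-4.33,2.5) -> (-1.732,1) [heading=330, draw]
FD 11: (-1.732,1) -> (7.794,-4.5) [heading=330, draw]
Final: pos=(7.794,-4.5), heading=330, 4 segment(s) drawn
Waypoints (5 total):
(0, 0)
(-9.526, 5.5)
(-4.33, 2.5)
(-1.732, 1)
(7.794, -4.5)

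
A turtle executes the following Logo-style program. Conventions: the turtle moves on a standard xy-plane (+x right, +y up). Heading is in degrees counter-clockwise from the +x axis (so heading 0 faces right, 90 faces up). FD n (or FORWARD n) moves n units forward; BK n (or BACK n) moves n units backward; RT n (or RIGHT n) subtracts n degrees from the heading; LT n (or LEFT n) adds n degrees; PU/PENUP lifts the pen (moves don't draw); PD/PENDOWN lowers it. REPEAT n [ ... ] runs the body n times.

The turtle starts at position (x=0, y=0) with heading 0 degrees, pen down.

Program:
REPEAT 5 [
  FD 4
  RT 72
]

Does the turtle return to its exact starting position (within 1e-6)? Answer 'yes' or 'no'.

Executing turtle program step by step:
Start: pos=(0,0), heading=0, pen down
REPEAT 5 [
  -- iteration 1/5 --
  FD 4: (0,0) -> (4,0) [heading=0, draw]
  RT 72: heading 0 -> 288
  -- iteration 2/5 --
  FD 4: (4,0) -> (5.236,-3.804) [heading=288, draw]
  RT 72: heading 288 -> 216
  -- iteration 3/5 --
  FD 4: (5.236,-3.804) -> (2,-6.155) [heading=216, draw]
  RT 72: heading 216 -> 144
  -- iteration 4/5 --
  FD 4: (2,-6.155) -> (-1.236,-3.804) [heading=144, draw]
  RT 72: heading 144 -> 72
  -- iteration 5/5 --
  FD 4: (-1.236,-3.804) -> (0,0) [heading=72, draw]
  RT 72: heading 72 -> 0
]
Final: pos=(0,0), heading=0, 5 segment(s) drawn

Start position: (0, 0)
Final position: (0, 0)
Distance = 0; < 1e-6 -> CLOSED

Answer: yes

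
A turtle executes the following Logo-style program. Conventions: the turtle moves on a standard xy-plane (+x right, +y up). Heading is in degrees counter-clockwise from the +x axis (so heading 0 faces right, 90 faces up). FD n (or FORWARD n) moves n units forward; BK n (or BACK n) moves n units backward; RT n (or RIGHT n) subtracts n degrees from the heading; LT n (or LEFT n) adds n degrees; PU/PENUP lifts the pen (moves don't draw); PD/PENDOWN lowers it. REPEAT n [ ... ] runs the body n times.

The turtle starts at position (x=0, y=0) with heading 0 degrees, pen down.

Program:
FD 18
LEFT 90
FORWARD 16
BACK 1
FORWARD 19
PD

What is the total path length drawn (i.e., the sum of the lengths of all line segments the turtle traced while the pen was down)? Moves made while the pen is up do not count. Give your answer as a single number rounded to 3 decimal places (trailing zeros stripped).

Answer: 54

Derivation:
Executing turtle program step by step:
Start: pos=(0,0), heading=0, pen down
FD 18: (0,0) -> (18,0) [heading=0, draw]
LT 90: heading 0 -> 90
FD 16: (18,0) -> (18,16) [heading=90, draw]
BK 1: (18,16) -> (18,15) [heading=90, draw]
FD 19: (18,15) -> (18,34) [heading=90, draw]
PD: pen down
Final: pos=(18,34), heading=90, 4 segment(s) drawn

Segment lengths:
  seg 1: (0,0) -> (18,0), length = 18
  seg 2: (18,0) -> (18,16), length = 16
  seg 3: (18,16) -> (18,15), length = 1
  seg 4: (18,15) -> (18,34), length = 19
Total = 54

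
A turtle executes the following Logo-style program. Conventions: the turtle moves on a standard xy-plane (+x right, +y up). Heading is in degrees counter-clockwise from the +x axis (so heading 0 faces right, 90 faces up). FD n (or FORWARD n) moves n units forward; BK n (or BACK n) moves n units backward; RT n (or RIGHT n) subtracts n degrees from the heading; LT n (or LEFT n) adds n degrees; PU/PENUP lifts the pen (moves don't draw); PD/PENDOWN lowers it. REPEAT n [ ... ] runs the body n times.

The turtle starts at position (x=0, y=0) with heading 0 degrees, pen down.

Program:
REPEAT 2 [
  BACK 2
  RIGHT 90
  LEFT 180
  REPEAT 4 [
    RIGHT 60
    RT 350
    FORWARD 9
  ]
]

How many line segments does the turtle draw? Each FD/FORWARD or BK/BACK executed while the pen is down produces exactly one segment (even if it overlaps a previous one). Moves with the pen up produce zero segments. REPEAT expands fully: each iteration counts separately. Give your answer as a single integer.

Answer: 10

Derivation:
Executing turtle program step by step:
Start: pos=(0,0), heading=0, pen down
REPEAT 2 [
  -- iteration 1/2 --
  BK 2: (0,0) -> (-2,0) [heading=0, draw]
  RT 90: heading 0 -> 270
  LT 180: heading 270 -> 90
  REPEAT 4 [
    -- iteration 1/4 --
    RT 60: heading 90 -> 30
    RT 350: heading 30 -> 40
    FD 9: (-2,0) -> (4.894,5.785) [heading=40, draw]
    -- iteration 2/4 --
    RT 60: heading 40 -> 340
    RT 350: heading 340 -> 350
    FD 9: (4.894,5.785) -> (13.758,4.222) [heading=350, draw]
    -- iteration 3/4 --
    RT 60: heading 350 -> 290
    RT 350: heading 290 -> 300
    FD 9: (13.758,4.222) -> (18.258,-3.572) [heading=300, draw]
    -- iteration 4/4 --
    RT 60: heading 300 -> 240
    RT 350: heading 240 -> 250
    FD 9: (18.258,-3.572) -> (15.179,-12.029) [heading=250, draw]
  ]
  -- iteration 2/2 --
  BK 2: (15.179,-12.029) -> (15.864,-10.15) [heading=250, draw]
  RT 90: heading 250 -> 160
  LT 180: heading 160 -> 340
  REPEAT 4 [
    -- iteration 1/4 --
    RT 60: heading 340 -> 280
    RT 350: heading 280 -> 290
    FD 9: (15.864,-10.15) -> (18.942,-18.607) [heading=290, draw]
    -- iteration 2/4 --
    RT 60: heading 290 -> 230
    RT 350: heading 230 -> 240
    FD 9: (18.942,-18.607) -> (14.442,-26.401) [heading=240, draw]
    -- iteration 3/4 --
    RT 60: heading 240 -> 180
    RT 350: heading 180 -> 190
    FD 9: (14.442,-26.401) -> (5.578,-27.964) [heading=190, draw]
    -- iteration 4/4 --
    RT 60: heading 190 -> 130
    RT 350: heading 130 -> 140
    FD 9: (5.578,-27.964) -> (-1.316,-22.179) [heading=140, draw]
  ]
]
Final: pos=(-1.316,-22.179), heading=140, 10 segment(s) drawn
Segments drawn: 10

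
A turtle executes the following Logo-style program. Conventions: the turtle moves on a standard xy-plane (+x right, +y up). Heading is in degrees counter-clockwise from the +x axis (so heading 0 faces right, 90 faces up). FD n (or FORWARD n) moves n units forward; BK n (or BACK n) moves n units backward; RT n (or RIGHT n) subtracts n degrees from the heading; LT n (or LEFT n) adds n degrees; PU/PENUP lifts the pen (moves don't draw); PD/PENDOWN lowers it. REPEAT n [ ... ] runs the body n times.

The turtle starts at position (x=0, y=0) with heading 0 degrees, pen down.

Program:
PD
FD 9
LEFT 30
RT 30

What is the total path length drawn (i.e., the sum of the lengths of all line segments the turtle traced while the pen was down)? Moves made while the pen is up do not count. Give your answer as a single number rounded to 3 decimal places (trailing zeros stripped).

Executing turtle program step by step:
Start: pos=(0,0), heading=0, pen down
PD: pen down
FD 9: (0,0) -> (9,0) [heading=0, draw]
LT 30: heading 0 -> 30
RT 30: heading 30 -> 0
Final: pos=(9,0), heading=0, 1 segment(s) drawn

Segment lengths:
  seg 1: (0,0) -> (9,0), length = 9
Total = 9

Answer: 9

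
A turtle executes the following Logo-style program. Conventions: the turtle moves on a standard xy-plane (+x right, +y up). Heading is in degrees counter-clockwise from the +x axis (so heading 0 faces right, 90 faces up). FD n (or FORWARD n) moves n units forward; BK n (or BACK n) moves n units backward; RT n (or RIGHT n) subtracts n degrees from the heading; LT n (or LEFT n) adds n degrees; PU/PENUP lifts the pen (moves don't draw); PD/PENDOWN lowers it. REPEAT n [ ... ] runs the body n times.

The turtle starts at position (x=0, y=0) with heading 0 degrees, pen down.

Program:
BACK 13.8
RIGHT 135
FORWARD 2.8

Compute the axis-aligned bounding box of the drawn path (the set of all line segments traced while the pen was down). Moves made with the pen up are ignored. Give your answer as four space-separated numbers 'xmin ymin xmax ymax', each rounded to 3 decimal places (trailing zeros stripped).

Executing turtle program step by step:
Start: pos=(0,0), heading=0, pen down
BK 13.8: (0,0) -> (-13.8,0) [heading=0, draw]
RT 135: heading 0 -> 225
FD 2.8: (-13.8,0) -> (-15.78,-1.98) [heading=225, draw]
Final: pos=(-15.78,-1.98), heading=225, 2 segment(s) drawn

Segment endpoints: x in {-15.78, -13.8, 0}, y in {-1.98, 0}
xmin=-15.78, ymin=-1.98, xmax=0, ymax=0

Answer: -15.78 -1.98 0 0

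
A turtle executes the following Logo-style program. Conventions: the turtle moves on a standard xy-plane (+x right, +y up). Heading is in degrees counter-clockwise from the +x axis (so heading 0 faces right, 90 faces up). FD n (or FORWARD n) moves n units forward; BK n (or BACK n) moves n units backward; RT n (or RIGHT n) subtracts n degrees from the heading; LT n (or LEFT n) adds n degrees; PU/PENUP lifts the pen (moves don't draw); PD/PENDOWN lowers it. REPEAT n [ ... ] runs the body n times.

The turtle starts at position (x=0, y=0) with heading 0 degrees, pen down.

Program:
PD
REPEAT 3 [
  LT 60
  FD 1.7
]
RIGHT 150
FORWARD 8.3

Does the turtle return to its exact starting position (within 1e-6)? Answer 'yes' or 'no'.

Answer: no

Derivation:
Executing turtle program step by step:
Start: pos=(0,0), heading=0, pen down
PD: pen down
REPEAT 3 [
  -- iteration 1/3 --
  LT 60: heading 0 -> 60
  FD 1.7: (0,0) -> (0.85,1.472) [heading=60, draw]
  -- iteration 2/3 --
  LT 60: heading 60 -> 120
  FD 1.7: (0.85,1.472) -> (0,2.944) [heading=120, draw]
  -- iteration 3/3 --
  LT 60: heading 120 -> 180
  FD 1.7: (0,2.944) -> (-1.7,2.944) [heading=180, draw]
]
RT 150: heading 180 -> 30
FD 8.3: (-1.7,2.944) -> (5.488,7.094) [heading=30, draw]
Final: pos=(5.488,7.094), heading=30, 4 segment(s) drawn

Start position: (0, 0)
Final position: (5.488, 7.094)
Distance = 8.969; >= 1e-6 -> NOT closed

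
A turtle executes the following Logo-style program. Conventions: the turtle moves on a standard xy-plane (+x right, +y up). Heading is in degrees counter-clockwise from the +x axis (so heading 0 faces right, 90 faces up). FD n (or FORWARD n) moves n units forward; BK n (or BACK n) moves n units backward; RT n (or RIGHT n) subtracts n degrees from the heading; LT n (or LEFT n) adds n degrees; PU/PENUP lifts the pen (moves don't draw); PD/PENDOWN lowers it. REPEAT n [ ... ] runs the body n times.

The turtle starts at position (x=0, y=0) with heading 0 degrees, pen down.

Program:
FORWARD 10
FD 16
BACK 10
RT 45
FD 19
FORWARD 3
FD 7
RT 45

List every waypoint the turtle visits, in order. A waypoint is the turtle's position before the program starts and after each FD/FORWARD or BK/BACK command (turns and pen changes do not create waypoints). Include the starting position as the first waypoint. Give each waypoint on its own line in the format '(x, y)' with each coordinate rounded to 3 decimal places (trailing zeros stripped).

Executing turtle program step by step:
Start: pos=(0,0), heading=0, pen down
FD 10: (0,0) -> (10,0) [heading=0, draw]
FD 16: (10,0) -> (26,0) [heading=0, draw]
BK 10: (26,0) -> (16,0) [heading=0, draw]
RT 45: heading 0 -> 315
FD 19: (16,0) -> (29.435,-13.435) [heading=315, draw]
FD 3: (29.435,-13.435) -> (31.556,-15.556) [heading=315, draw]
FD 7: (31.556,-15.556) -> (36.506,-20.506) [heading=315, draw]
RT 45: heading 315 -> 270
Final: pos=(36.506,-20.506), heading=270, 6 segment(s) drawn
Waypoints (7 total):
(0, 0)
(10, 0)
(26, 0)
(16, 0)
(29.435, -13.435)
(31.556, -15.556)
(36.506, -20.506)

Answer: (0, 0)
(10, 0)
(26, 0)
(16, 0)
(29.435, -13.435)
(31.556, -15.556)
(36.506, -20.506)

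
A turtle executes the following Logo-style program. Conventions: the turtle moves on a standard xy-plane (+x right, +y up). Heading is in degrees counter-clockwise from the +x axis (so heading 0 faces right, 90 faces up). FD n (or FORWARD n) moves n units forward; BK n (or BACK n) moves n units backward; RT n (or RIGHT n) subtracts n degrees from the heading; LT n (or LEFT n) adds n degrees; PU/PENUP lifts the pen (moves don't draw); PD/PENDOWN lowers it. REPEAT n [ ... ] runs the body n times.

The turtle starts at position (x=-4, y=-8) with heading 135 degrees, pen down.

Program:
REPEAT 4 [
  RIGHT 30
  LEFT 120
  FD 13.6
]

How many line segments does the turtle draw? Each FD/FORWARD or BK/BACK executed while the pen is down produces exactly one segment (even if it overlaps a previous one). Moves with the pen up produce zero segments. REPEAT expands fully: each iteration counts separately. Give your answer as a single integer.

Executing turtle program step by step:
Start: pos=(-4,-8), heading=135, pen down
REPEAT 4 [
  -- iteration 1/4 --
  RT 30: heading 135 -> 105
  LT 120: heading 105 -> 225
  FD 13.6: (-4,-8) -> (-13.617,-17.617) [heading=225, draw]
  -- iteration 2/4 --
  RT 30: heading 225 -> 195
  LT 120: heading 195 -> 315
  FD 13.6: (-13.617,-17.617) -> (-4,-27.233) [heading=315, draw]
  -- iteration 3/4 --
  RT 30: heading 315 -> 285
  LT 120: heading 285 -> 45
  FD 13.6: (-4,-27.233) -> (5.617,-17.617) [heading=45, draw]
  -- iteration 4/4 --
  RT 30: heading 45 -> 15
  LT 120: heading 15 -> 135
  FD 13.6: (5.617,-17.617) -> (-4,-8) [heading=135, draw]
]
Final: pos=(-4,-8), heading=135, 4 segment(s) drawn
Segments drawn: 4

Answer: 4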